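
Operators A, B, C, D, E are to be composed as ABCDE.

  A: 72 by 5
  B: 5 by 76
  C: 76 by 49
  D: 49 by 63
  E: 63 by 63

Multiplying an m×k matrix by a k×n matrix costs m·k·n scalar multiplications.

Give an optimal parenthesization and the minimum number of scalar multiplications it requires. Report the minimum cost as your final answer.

76580

Adjacent pairs: AB = 72·5·76 = 27360; BC = 5·76·49 = 18620; CD = 76·49·63 = 234612; DE = 49·63·63 = 194481.
Length 3: A..C: k=1: 0+18620+72·5·49=36260; k=2: 27360+0+72·76·49=295488 → min 36260 | B..D: k=2: 0+234612+5·76·63=258552; k=3: 18620+0+5·49·63=34055 → min 34055 | C..E: k=3: 0+194481+76·49·63=429093; k=4: 234612+0+76·63·63=536256 → min 429093.
Length 4: A..D: k=1: 0+34055+72·5·63=56735; k=2: 27360+234612+72·76·63=606708; k=3: 36260+0+72·49·63=258524 → min 56735 | B..E: k=2: 0+429093+5·76·63=453033; k=3: 18620+194481+5·49·63=228536; k=4: 34055+0+5·63·63=53900 → min 53900.
Length 5: A..E: k=1: 0+53900+72·5·63=76580; k=2: 27360+429093+72·76·63=801189; k=3: 36260+194481+72·49·63=453005; k=4: 56735+0+72·63·63=342503 → min 76580.
Optimal parenthesization: (A(((BC)D)E)) with cost 76580.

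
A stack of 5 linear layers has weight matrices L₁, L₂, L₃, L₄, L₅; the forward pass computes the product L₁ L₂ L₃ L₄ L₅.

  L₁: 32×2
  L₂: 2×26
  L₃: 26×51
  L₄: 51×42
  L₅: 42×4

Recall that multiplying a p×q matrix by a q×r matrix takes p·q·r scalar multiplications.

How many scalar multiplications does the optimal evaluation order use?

7528

Adjacent pairs: L₁L₂ = 32·2·26 = 1664; L₂L₃ = 2·26·51 = 2652; L₃L₄ = 26·51·42 = 55692; L₄L₅ = 51·42·4 = 8568.
Length 3: L₁..L₃: k=1: 0+2652+32·2·51=5916; k=2: 1664+0+32·26·51=44096 → min 5916 | L₂..L₄: k=2: 0+55692+2·26·42=57876; k=3: 2652+0+2·51·42=6936 → min 6936 | L₃..L₅: k=3: 0+8568+26·51·4=13872; k=4: 55692+0+26·42·4=60060 → min 13872.
Length 4: L₁..L₄: k=1: 0+6936+32·2·42=9624; k=2: 1664+55692+32·26·42=92300; k=3: 5916+0+32·51·42=74460 → min 9624 | L₂..L₅: k=2: 0+13872+2·26·4=14080; k=3: 2652+8568+2·51·4=11628; k=4: 6936+0+2·42·4=7272 → min 7272.
Length 5: L₁..L₅: k=1: 0+7272+32·2·4=7528; k=2: 1664+13872+32·26·4=18864; k=3: 5916+8568+32·51·4=21012; k=4: 9624+0+32·42·4=15000 → min 7528.
Optimal order: (L₁ (((L₂ L₃) L₄) L₅)) with cost 7528.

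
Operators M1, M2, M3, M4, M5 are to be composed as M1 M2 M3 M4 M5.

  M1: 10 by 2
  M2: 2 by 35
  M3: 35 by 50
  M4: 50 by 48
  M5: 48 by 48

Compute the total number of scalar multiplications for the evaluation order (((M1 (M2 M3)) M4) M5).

(M2 M3): 2×35 by 35×50 → 2×50, cost 2·35·50 = 3500
(M1 (M2 M3)): 10×2 by 2×50 → 10×50, cost 10·2·50 = 1000; cumulative 4500
((M1 (M2 M3)) M4): 10×50 by 50×48 → 10×48, cost 10·50·48 = 24000; cumulative 28500
(((M1 (M2 M3)) M4) M5): 10×48 by 48×48 → 10×48, cost 10·48·48 = 23040; cumulative 51540
Total: 51540 scalar multiplications.

51540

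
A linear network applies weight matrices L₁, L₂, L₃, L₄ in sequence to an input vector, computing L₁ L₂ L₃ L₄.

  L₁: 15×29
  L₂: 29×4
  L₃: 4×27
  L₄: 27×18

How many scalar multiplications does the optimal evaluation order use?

Adjacent pairs: L₁L₂ = 15·29·4 = 1740; L₂L₃ = 29·4·27 = 3132; L₃L₄ = 4·27·18 = 1944.
Length 3: L₁..L₃: k=1: 0+3132+15·29·27=14877; k=2: 1740+0+15·4·27=3360 → min 3360 | L₂..L₄: k=2: 0+1944+29·4·18=4032; k=3: 3132+0+29·27·18=17226 → min 4032.
Length 4: L₁..L₄: k=1: 0+4032+15·29·18=11862; k=2: 1740+1944+15·4·18=4764; k=3: 3360+0+15·27·18=10650 → min 4764.
Optimal order: ((L₁ L₂) (L₃ L₄)) with cost 4764.

4764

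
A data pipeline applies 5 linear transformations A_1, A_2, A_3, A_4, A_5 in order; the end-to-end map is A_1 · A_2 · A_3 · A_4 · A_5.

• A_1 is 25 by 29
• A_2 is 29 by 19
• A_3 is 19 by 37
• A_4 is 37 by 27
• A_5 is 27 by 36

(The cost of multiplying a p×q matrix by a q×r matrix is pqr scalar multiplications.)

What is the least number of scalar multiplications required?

68324

Adjacent pairs: A_1A_2 = 25·29·19 = 13775; A_2A_3 = 29·19·37 = 20387; A_3A_4 = 19·37·27 = 18981; A_4A_5 = 37·27·36 = 35964.
Length 3: A_1..A_3: k=1: 0+20387+25·29·37=47212; k=2: 13775+0+25·19·37=31350 → min 31350 | A_2..A_4: k=2: 0+18981+29·19·27=33858; k=3: 20387+0+29·37·27=49358 → min 33858 | A_3..A_5: k=3: 0+35964+19·37·36=61272; k=4: 18981+0+19·27·36=37449 → min 37449.
Length 4: A_1..A_4: k=1: 0+33858+25·29·27=53433; k=2: 13775+18981+25·19·27=45581; k=3: 31350+0+25·37·27=56325 → min 45581 | A_2..A_5: k=2: 0+37449+29·19·36=57285; k=3: 20387+35964+29·37·36=94979; k=4: 33858+0+29·27·36=62046 → min 57285.
Length 5: A_1..A_5: k=1: 0+57285+25·29·36=83385; k=2: 13775+37449+25·19·36=68324; k=3: 31350+35964+25·37·36=100614; k=4: 45581+0+25·27·36=69881 → min 68324.
Optimal order: ((A_1 · A_2) · ((A_3 · A_4) · A_5)) with cost 68324.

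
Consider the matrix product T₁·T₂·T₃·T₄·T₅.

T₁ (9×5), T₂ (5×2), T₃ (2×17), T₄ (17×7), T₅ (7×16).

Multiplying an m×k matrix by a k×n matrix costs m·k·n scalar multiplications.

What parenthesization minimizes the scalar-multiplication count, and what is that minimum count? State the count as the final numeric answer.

Adjacent pairs: T₁T₂ = 9·5·2 = 90; T₂T₃ = 5·2·17 = 170; T₃T₄ = 2·17·7 = 238; T₄T₅ = 17·7·16 = 1904.
Length 3: T₁..T₃: k=1: 0+170+9·5·17=935; k=2: 90+0+9·2·17=396 → min 396 | T₂..T₄: k=2: 0+238+5·2·7=308; k=3: 170+0+5·17·7=765 → min 308 | T₃..T₅: k=3: 0+1904+2·17·16=2448; k=4: 238+0+2·7·16=462 → min 462.
Length 4: T₁..T₄: k=1: 0+308+9·5·7=623; k=2: 90+238+9·2·7=454; k=3: 396+0+9·17·7=1467 → min 454 | T₂..T₅: k=2: 0+462+5·2·16=622; k=3: 170+1904+5·17·16=3434; k=4: 308+0+5·7·16=868 → min 622.
Length 5: T₁..T₅: k=1: 0+622+9·5·16=1342; k=2: 90+462+9·2·16=840; k=3: 396+1904+9·17·16=4748; k=4: 454+0+9·7·16=1462 → min 840.
Optimal parenthesization: ((T₁·T₂)·((T₃·T₄)·T₅)) with cost 840.

840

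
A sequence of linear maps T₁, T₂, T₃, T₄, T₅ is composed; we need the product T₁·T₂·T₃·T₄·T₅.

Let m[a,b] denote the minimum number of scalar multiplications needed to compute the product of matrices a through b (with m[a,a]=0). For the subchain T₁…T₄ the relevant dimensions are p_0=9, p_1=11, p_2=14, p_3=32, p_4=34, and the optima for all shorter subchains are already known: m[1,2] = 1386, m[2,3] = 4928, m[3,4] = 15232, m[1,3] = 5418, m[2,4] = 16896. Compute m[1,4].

m[1,4] = min over k∈[1,3] of m[1,k]+m[k+1,4]+p_{0}·p_k·p_{4}.
k=1: 0 + 16896 + 9·11·34 = 20262; k=2: 1386 + 15232 + 9·14·34 = 20902; k=3: 5418 + 0 + 9·32·34 = 15210.
Minimum: 15210 at k=3.

15210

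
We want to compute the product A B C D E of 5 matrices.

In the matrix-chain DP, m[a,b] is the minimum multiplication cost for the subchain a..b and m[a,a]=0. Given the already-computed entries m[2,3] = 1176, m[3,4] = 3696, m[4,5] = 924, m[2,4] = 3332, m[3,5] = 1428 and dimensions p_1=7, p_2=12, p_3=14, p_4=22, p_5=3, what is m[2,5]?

1680

m[2,5] = min over k∈[2,4] of m[2,k]+m[k+1,5]+p_{1}·p_k·p_{5}.
k=2: 0 + 1428 + 7·12·3 = 1680; k=3: 1176 + 924 + 7·14·3 = 2394; k=4: 3332 + 0 + 7·22·3 = 3794.
Minimum: 1680 at k=2.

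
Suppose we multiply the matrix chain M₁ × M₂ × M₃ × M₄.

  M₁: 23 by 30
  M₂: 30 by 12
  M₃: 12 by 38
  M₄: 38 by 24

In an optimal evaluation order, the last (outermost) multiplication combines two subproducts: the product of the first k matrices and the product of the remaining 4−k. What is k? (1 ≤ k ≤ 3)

2

Adjacent pairs: M₁M₂ = 23·30·12 = 8280; M₂M₃ = 30·12·38 = 13680; M₃M₄ = 12·38·24 = 10944.
Length 3: M₁..M₃: k=1: 0+13680+23·30·38=39900; k=2: 8280+0+23·12·38=18768 → min 18768 | M₂..M₄: k=2: 0+10944+30·12·24=19584; k=3: 13680+0+30·38·24=41040 → min 19584.
Top-level splits: k=1: (M₁..M₁)·(M₂..M₄) → 0+19584+23·30·24 = 36144; k=2: (M₁..M₂)·(M₃..M₄) → 8280+10944+23·12·24 = 25848; k=3: (M₁..M₃)·(M₄..M₄) → 18768+0+23·38·24 = 39744.
Best split is after M₂, i.e. k = 2.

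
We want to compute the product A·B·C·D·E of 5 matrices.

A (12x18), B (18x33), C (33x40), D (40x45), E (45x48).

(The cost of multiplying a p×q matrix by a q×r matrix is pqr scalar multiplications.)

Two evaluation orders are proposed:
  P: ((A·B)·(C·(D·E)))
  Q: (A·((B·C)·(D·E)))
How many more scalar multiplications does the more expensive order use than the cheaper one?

Order P = ((A·B)·(C·(D·E))): (A·B): 12×18 by 18×33 → 12×33, cost 12·18·33 = 7128; (D·E): 40×45 by 45×48 → 40×48, cost 40·45·48 = 86400; (C·(D·E)): 33×40 by 40×48 → 33×48, cost 33·40·48 = 63360; cumulative 149760; ((A·B)·(C·(D·E))): 12×33 by 33×48 → 12×48, cost 12·33·48 = 19008; cumulative 175896. Total 175896.
Order Q = (A·((B·C)·(D·E))): (B·C): 18×33 by 33×40 → 18×40, cost 18·33·40 = 23760; (D·E): 40×45 by 45×48 → 40×48, cost 40·45·48 = 86400; ((B·C)·(D·E)): 18×40 by 40×48 → 18×48, cost 18·40·48 = 34560; cumulative 144720; (A·((B·C)·(D·E))): 12×18 by 18×48 → 12×48, cost 12·18·48 = 10368; cumulative 155088. Total 155088.
Difference: |175896 − 155088| = 20808.

20808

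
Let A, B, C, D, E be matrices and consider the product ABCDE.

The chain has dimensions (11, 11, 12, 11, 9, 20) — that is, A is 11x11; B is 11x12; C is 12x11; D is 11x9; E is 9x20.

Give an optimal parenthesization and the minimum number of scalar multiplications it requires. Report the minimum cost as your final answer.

5445

Adjacent pairs: AB = 11·11·12 = 1452; BC = 11·12·11 = 1452; CD = 12·11·9 = 1188; DE = 11·9·20 = 1980.
Length 3: A..C: k=1: 0+1452+11·11·11=2783; k=2: 1452+0+11·12·11=2904 → min 2783 | B..D: k=2: 0+1188+11·12·9=2376; k=3: 1452+0+11·11·9=2541 → min 2376 | C..E: k=3: 0+1980+12·11·20=4620; k=4: 1188+0+12·9·20=3348 → min 3348.
Length 4: A..D: k=1: 0+2376+11·11·9=3465; k=2: 1452+1188+11·12·9=3828; k=3: 2783+0+11·11·9=3872 → min 3465 | B..E: k=2: 0+3348+11·12·20=5988; k=3: 1452+1980+11·11·20=5852; k=4: 2376+0+11·9·20=4356 → min 4356.
Length 5: A..E: k=1: 0+4356+11·11·20=6776; k=2: 1452+3348+11·12·20=7440; k=3: 2783+1980+11·11·20=7183; k=4: 3465+0+11·9·20=5445 → min 5445.
Optimal parenthesization: ((A(B(CD)))E) with cost 5445.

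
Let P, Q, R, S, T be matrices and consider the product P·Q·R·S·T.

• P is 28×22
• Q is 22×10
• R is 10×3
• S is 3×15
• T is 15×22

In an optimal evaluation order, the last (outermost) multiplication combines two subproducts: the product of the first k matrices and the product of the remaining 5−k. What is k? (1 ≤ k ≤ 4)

Adjacent pairs: PQ = 28·22·10 = 6160; QR = 22·10·3 = 660; RS = 10·3·15 = 450; ST = 3·15·22 = 990.
Length 3: P..R: k=1: 0+660+28·22·3=2508; k=2: 6160+0+28·10·3=7000 → min 2508 | Q..S: k=2: 0+450+22·10·15=3750; k=3: 660+0+22·3·15=1650 → min 1650 | R..T: k=3: 0+990+10·3·22=1650; k=4: 450+0+10·15·22=3750 → min 1650.
Length 4: P..S: k=1: 0+1650+28·22·15=10890; k=2: 6160+450+28·10·15=10810; k=3: 2508+0+28·3·15=3768 → min 3768 | Q..T: k=2: 0+1650+22·10·22=6490; k=3: 660+990+22·3·22=3102; k=4: 1650+0+22·15·22=8910 → min 3102.
Top-level splits: k=1: (P..P)·(Q..T) → 0+3102+28·22·22 = 16654; k=2: (P..Q)·(R..T) → 6160+1650+28·10·22 = 13970; k=3: (P..R)·(S..T) → 2508+990+28·3·22 = 5346; k=4: (P..S)·(T..T) → 3768+0+28·15·22 = 13008.
Best split is after R, i.e. k = 3.

3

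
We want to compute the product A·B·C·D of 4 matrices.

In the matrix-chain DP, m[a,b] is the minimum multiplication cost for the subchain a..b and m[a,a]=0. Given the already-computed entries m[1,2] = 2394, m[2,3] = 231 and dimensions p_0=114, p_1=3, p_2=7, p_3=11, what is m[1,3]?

m[1,3] = min over k∈[1,2] of m[1,k]+m[k+1,3]+p_{0}·p_k·p_{3}.
k=1: 0 + 231 + 114·3·11 = 3993; k=2: 2394 + 0 + 114·7·11 = 11172.
Minimum: 3993 at k=1.

3993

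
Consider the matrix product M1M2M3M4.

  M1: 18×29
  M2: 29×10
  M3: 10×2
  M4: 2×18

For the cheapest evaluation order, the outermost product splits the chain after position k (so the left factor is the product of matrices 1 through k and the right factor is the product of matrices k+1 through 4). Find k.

3

Adjacent pairs: M1M2 = 18·29·10 = 5220; M2M3 = 29·10·2 = 580; M3M4 = 10·2·18 = 360.
Length 3: M1..M3: k=1: 0+580+18·29·2=1624; k=2: 5220+0+18·10·2=5580 → min 1624 | M2..M4: k=2: 0+360+29·10·18=5580; k=3: 580+0+29·2·18=1624 → min 1624.
Top-level splits: k=1: (M1..M1)·(M2..M4) → 0+1624+18·29·18 = 11020; k=2: (M1..M2)·(M3..M4) → 5220+360+18·10·18 = 8820; k=3: (M1..M3)·(M4..M4) → 1624+0+18·2·18 = 2272.
Best split is after M3, i.e. k = 3.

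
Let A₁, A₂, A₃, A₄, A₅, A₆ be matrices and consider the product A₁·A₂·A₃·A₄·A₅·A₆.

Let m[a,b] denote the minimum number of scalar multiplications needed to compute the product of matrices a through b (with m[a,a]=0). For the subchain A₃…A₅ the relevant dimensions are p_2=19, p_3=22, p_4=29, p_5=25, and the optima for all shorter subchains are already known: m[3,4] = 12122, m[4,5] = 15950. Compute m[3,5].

25897

m[3,5] = min over k∈[3,4] of m[3,k]+m[k+1,5]+p_{2}·p_k·p_{5}.
k=3: 0 + 15950 + 19·22·25 = 26400; k=4: 12122 + 0 + 19·29·25 = 25897.
Minimum: 25897 at k=4.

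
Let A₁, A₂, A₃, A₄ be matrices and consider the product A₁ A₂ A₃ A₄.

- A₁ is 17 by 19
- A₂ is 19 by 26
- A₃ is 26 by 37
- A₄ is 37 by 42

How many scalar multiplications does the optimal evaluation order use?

Adjacent pairs: A₁A₂ = 17·19·26 = 8398; A₂A₃ = 19·26·37 = 18278; A₃A₄ = 26·37·42 = 40404.
Length 3: A₁..A₃: k=1: 0+18278+17·19·37=30229; k=2: 8398+0+17·26·37=24752 → min 24752 | A₂..A₄: k=2: 0+40404+19·26·42=61152; k=3: 18278+0+19·37·42=47804 → min 47804.
Length 4: A₁..A₄: k=1: 0+47804+17·19·42=61370; k=2: 8398+40404+17·26·42=67366; k=3: 24752+0+17·37·42=51170 → min 51170.
Optimal order: (((A₁ A₂) A₃) A₄) with cost 51170.

51170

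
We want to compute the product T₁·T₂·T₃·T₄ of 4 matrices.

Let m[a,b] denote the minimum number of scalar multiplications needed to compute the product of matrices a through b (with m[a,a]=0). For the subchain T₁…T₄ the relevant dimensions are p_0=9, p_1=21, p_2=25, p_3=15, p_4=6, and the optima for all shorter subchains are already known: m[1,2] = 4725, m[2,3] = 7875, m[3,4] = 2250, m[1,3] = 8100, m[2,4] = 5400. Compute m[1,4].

m[1,4] = min over k∈[1,3] of m[1,k]+m[k+1,4]+p_{0}·p_k·p_{4}.
k=1: 0 + 5400 + 9·21·6 = 6534; k=2: 4725 + 2250 + 9·25·6 = 8325; k=3: 8100 + 0 + 9·15·6 = 8910.
Minimum: 6534 at k=1.

6534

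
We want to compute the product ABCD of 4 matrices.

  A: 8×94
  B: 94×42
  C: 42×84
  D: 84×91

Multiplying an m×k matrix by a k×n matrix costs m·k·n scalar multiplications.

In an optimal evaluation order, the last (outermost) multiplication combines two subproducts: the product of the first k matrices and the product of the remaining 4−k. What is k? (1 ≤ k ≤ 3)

3

Adjacent pairs: AB = 8·94·42 = 31584; BC = 94·42·84 = 331632; CD = 42·84·91 = 321048.
Length 3: A..C: k=1: 0+331632+8·94·84=394800; k=2: 31584+0+8·42·84=59808 → min 59808 | B..D: k=2: 0+321048+94·42·91=680316; k=3: 331632+0+94·84·91=1050168 → min 680316.
Top-level splits: k=1: (A..A)·(B..D) → 0+680316+8·94·91 = 748748; k=2: (A..B)·(C..D) → 31584+321048+8·42·91 = 383208; k=3: (A..C)·(D..D) → 59808+0+8·84·91 = 120960.
Best split is after C, i.e. k = 3.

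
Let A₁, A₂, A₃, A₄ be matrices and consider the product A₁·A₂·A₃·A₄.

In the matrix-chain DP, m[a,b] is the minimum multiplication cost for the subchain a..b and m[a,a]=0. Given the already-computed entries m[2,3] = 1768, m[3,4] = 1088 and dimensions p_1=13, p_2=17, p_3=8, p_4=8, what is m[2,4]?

m[2,4] = min over k∈[2,3] of m[2,k]+m[k+1,4]+p_{1}·p_k·p_{4}.
k=2: 0 + 1088 + 13·17·8 = 2856; k=3: 1768 + 0 + 13·8·8 = 2600.
Minimum: 2600 at k=3.

2600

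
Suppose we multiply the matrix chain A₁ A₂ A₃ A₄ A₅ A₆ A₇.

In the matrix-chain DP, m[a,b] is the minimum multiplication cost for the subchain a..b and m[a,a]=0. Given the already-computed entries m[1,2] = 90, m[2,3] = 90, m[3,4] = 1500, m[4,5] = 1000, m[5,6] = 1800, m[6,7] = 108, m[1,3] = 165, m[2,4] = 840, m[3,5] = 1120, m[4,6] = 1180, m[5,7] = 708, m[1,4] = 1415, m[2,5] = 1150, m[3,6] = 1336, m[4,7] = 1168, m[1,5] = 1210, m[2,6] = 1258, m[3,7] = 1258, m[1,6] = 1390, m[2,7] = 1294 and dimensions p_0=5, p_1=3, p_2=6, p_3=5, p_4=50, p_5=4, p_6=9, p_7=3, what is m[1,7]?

1339

m[1,7] = min over k∈[1,6] of m[1,k]+m[k+1,7]+p_{0}·p_k·p_{7}.
k=1: 0 + 1294 + 5·3·3 = 1339; k=2: 90 + 1258 + 5·6·3 = 1438; k=3: 165 + 1168 + 5·5·3 = 1408; k=4: 1415 + 708 + 5·50·3 = 2873; k=5: 1210 + 108 + 5·4·3 = 1378; k=6: 1390 + 0 + 5·9·3 = 1525.
Minimum: 1339 at k=1.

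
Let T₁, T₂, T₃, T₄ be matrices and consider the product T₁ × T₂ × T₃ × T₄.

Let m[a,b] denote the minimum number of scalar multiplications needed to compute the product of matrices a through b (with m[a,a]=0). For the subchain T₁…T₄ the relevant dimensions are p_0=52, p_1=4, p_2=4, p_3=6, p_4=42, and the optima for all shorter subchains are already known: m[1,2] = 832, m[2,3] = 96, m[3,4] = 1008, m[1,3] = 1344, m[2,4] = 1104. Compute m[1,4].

m[1,4] = min over k∈[1,3] of m[1,k]+m[k+1,4]+p_{0}·p_k·p_{4}.
k=1: 0 + 1104 + 52·4·42 = 9840; k=2: 832 + 1008 + 52·4·42 = 10576; k=3: 1344 + 0 + 52·6·42 = 14448.
Minimum: 9840 at k=1.

9840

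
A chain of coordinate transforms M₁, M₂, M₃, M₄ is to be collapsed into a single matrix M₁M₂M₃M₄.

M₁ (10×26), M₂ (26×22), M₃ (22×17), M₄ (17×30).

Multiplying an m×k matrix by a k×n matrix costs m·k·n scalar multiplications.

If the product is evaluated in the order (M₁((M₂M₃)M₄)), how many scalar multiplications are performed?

30784

(M₂M₃): 26×22 by 22×17 → 26×17, cost 26·22·17 = 9724
((M₂M₃)M₄): 26×17 by 17×30 → 26×30, cost 26·17·30 = 13260; cumulative 22984
(M₁((M₂M₃)M₄)): 10×26 by 26×30 → 10×30, cost 10·26·30 = 7800; cumulative 30784
Total: 30784 scalar multiplications.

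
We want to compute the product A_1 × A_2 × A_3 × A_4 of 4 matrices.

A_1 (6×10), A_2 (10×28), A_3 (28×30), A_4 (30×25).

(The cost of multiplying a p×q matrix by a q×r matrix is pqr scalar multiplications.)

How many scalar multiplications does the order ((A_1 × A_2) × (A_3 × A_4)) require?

(A_1 × A_2): 6×10 by 10×28 → 6×28, cost 6·10·28 = 1680
(A_3 × A_4): 28×30 by 30×25 → 28×25, cost 28·30·25 = 21000
((A_1 × A_2) × (A_3 × A_4)): 6×28 by 28×25 → 6×25, cost 6·28·25 = 4200; cumulative 26880
Total: 26880 scalar multiplications.

26880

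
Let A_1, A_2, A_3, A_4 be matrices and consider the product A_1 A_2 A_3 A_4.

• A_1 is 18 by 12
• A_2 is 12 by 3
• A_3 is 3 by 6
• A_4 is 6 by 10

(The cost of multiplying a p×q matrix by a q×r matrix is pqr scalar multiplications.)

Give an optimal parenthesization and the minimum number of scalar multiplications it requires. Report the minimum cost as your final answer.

1368

Adjacent pairs: A_1A_2 = 18·12·3 = 648; A_2A_3 = 12·3·6 = 216; A_3A_4 = 3·6·10 = 180.
Length 3: A_1..A_3: k=1: 0+216+18·12·6=1512; k=2: 648+0+18·3·6=972 → min 972 | A_2..A_4: k=2: 0+180+12·3·10=540; k=3: 216+0+12·6·10=936 → min 540.
Length 4: A_1..A_4: k=1: 0+540+18·12·10=2700; k=2: 648+180+18·3·10=1368; k=3: 972+0+18·6·10=2052 → min 1368.
Optimal parenthesization: ((A_1 A_2) (A_3 A_4)) with cost 1368.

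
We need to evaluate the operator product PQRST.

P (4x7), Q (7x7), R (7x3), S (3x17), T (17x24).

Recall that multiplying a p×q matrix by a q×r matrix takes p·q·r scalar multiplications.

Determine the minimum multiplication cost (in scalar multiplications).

1743

Adjacent pairs: PQ = 4·7·7 = 196; QR = 7·7·3 = 147; RS = 7·3·17 = 357; ST = 3·17·24 = 1224.
Length 3: P..R: k=1: 0+147+4·7·3=231; k=2: 196+0+4·7·3=280 → min 231 | Q..S: k=2: 0+357+7·7·17=1190; k=3: 147+0+7·3·17=504 → min 504 | R..T: k=3: 0+1224+7·3·24=1728; k=4: 357+0+7·17·24=3213 → min 1728.
Length 4: P..S: k=1: 0+504+4·7·17=980; k=2: 196+357+4·7·17=1029; k=3: 231+0+4·3·17=435 → min 435 | Q..T: k=2: 0+1728+7·7·24=2904; k=3: 147+1224+7·3·24=1875; k=4: 504+0+7·17·24=3360 → min 1875.
Length 5: P..T: k=1: 0+1875+4·7·24=2547; k=2: 196+1728+4·7·24=2596; k=3: 231+1224+4·3·24=1743; k=4: 435+0+4·17·24=2067 → min 1743.
Optimal order: ((P(QR))(ST)) with cost 1743.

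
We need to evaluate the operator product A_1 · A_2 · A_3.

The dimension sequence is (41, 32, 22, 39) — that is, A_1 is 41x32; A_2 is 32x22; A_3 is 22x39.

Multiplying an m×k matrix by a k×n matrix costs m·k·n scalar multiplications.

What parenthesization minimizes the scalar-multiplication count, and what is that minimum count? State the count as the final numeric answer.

64042

(A_1 · (A_2 · A_3)): cost 78624.
((A_1 · A_2) · A_3): cost 64042.
Optimal: ((A_1 · A_2) · A_3) with cost 64042.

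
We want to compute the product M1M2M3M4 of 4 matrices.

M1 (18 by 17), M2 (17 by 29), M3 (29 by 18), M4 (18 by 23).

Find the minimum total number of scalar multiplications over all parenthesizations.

Adjacent pairs: M1M2 = 18·17·29 = 8874; M2M3 = 17·29·18 = 8874; M3M4 = 29·18·23 = 12006.
Length 3: M1..M3: k=1: 0+8874+18·17·18=14382; k=2: 8874+0+18·29·18=18270 → min 14382 | M2..M4: k=2: 0+12006+17·29·23=23345; k=3: 8874+0+17·18·23=15912 → min 15912.
Length 4: M1..M4: k=1: 0+15912+18·17·23=22950; k=2: 8874+12006+18·29·23=32886; k=3: 14382+0+18·18·23=21834 → min 21834.
Optimal order: ((M1(M2M3))M4) with cost 21834.

21834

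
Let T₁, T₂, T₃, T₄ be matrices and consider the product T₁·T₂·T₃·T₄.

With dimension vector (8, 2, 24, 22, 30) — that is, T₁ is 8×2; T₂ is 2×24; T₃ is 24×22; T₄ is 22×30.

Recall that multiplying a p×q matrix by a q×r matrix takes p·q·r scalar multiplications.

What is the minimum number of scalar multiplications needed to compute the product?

Adjacent pairs: T₁T₂ = 8·2·24 = 384; T₂T₃ = 2·24·22 = 1056; T₃T₄ = 24·22·30 = 15840.
Length 3: T₁..T₃: k=1: 0+1056+8·2·22=1408; k=2: 384+0+8·24·22=4608 → min 1408 | T₂..T₄: k=2: 0+15840+2·24·30=17280; k=3: 1056+0+2·22·30=2376 → min 2376.
Length 4: T₁..T₄: k=1: 0+2376+8·2·30=2856; k=2: 384+15840+8·24·30=21984; k=3: 1408+0+8·22·30=6688 → min 2856.
Optimal order: (T₁·((T₂·T₃)·T₄)) with cost 2856.

2856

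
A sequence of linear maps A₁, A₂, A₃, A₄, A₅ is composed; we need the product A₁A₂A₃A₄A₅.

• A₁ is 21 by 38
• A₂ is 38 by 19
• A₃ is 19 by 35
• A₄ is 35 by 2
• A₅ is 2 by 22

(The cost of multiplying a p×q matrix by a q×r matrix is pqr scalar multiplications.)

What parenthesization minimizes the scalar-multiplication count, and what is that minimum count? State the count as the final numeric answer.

Adjacent pairs: A₁A₂ = 21·38·19 = 15162; A₂A₃ = 38·19·35 = 25270; A₃A₄ = 19·35·2 = 1330; A₄A₅ = 35·2·22 = 1540.
Length 3: A₁..A₃: k=1: 0+25270+21·38·35=53200; k=2: 15162+0+21·19·35=29127 → min 29127 | A₂..A₄: k=2: 0+1330+38·19·2=2774; k=3: 25270+0+38·35·2=27930 → min 2774 | A₃..A₅: k=3: 0+1540+19·35·22=16170; k=4: 1330+0+19·2·22=2166 → min 2166.
Length 4: A₁..A₄: k=1: 0+2774+21·38·2=4370; k=2: 15162+1330+21·19·2=17290; k=3: 29127+0+21·35·2=30597 → min 4370 | A₂..A₅: k=2: 0+2166+38·19·22=18050; k=3: 25270+1540+38·35·22=56070; k=4: 2774+0+38·2·22=4446 → min 4446.
Length 5: A₁..A₅: k=1: 0+4446+21·38·22=22002; k=2: 15162+2166+21·19·22=26106; k=3: 29127+1540+21·35·22=46837; k=4: 4370+0+21·2·22=5294 → min 5294.
Optimal parenthesization: ((A₁(A₂(A₃A₄)))A₅) with cost 5294.

5294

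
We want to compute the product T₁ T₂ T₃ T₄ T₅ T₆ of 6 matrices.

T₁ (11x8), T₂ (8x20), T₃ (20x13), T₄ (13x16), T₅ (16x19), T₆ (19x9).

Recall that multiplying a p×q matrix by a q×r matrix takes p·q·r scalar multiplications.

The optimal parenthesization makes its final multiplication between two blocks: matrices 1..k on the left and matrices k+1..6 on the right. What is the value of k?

1

Adjacent pairs: T₁T₂ = 11·8·20 = 1760; T₂T₃ = 8·20·13 = 2080; T₃T₄ = 20·13·16 = 4160; T₄T₅ = 13·16·19 = 3952; T₅T₆ = 16·19·9 = 2736.
Length 3: T₁..T₃: k=1: 0+2080+11·8·13=3224; k=2: 1760+0+11·20·13=4620 → min 3224 | T₂..T₄: k=2: 0+4160+8·20·16=6720; k=3: 2080+0+8·13·16=3744 → min 3744 | T₃..T₅: k=3: 0+3952+20·13·19=8892; k=4: 4160+0+20·16·19=10240 → min 8892 | T₄..T₆: k=4: 0+2736+13·16·9=4608; k=5: 3952+0+13·19·9=6175 → min 4608.
Length 4: T₁..T₄: k=1: 0+3744+11·8·16=5152; k=2: 1760+4160+11·20·16=9440; k=3: 3224+0+11·13·16=5512 → min 5152 | T₂..T₅: k=2: 0+8892+8·20·19=11932; k=3: 2080+3952+8·13·19=8008; k=4: 3744+0+8·16·19=6176 → min 6176 | T₃..T₆: k=3: 0+4608+20·13·9=6948; k=4: 4160+2736+20·16·9=9776; k=5: 8892+0+20·19·9=12312 → min 6948.
Length 5: T₁..T₅: k=1: 0+6176+11·8·19=7848; k=2: 1760+8892+11·20·19=14832; k=3: 3224+3952+11·13·19=9893; k=4: 5152+0+11·16·19=8496 → min 7848 | T₂..T₆: k=2: 0+6948+8·20·9=8388; k=3: 2080+4608+8·13·9=7624; k=4: 3744+2736+8·16·9=7632; k=5: 6176+0+8·19·9=7544 → min 7544.
Top-level splits: k=1: (T₁..T₁)·(T₂..T₆) → 0+7544+11·8·9 = 8336; k=2: (T₁..T₂)·(T₃..T₆) → 1760+6948+11·20·9 = 10688; k=3: (T₁..T₃)·(T₄..T₆) → 3224+4608+11·13·9 = 9119; k=4: (T₁..T₄)·(T₅..T₆) → 5152+2736+11·16·9 = 9472; k=5: (T₁..T₅)·(T₆..T₆) → 7848+0+11·19·9 = 9729.
Best split is after T₁, i.e. k = 1.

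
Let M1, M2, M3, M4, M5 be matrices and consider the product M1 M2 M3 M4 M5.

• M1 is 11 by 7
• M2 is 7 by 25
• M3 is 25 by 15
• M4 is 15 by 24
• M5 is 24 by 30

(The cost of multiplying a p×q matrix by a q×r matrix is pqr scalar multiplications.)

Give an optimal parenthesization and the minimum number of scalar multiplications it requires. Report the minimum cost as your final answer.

Adjacent pairs: M1M2 = 11·7·25 = 1925; M2M3 = 7·25·15 = 2625; M3M4 = 25·15·24 = 9000; M4M5 = 15·24·30 = 10800.
Length 3: M1..M3: k=1: 0+2625+11·7·15=3780; k=2: 1925+0+11·25·15=6050 → min 3780 | M2..M4: k=2: 0+9000+7·25·24=13200; k=3: 2625+0+7·15·24=5145 → min 5145 | M3..M5: k=3: 0+10800+25·15·30=22050; k=4: 9000+0+25·24·30=27000 → min 22050.
Length 4: M1..M4: k=1: 0+5145+11·7·24=6993; k=2: 1925+9000+11·25·24=17525; k=3: 3780+0+11·15·24=7740 → min 6993 | M2..M5: k=2: 0+22050+7·25·30=27300; k=3: 2625+10800+7·15·30=16575; k=4: 5145+0+7·24·30=10185 → min 10185.
Length 5: M1..M5: k=1: 0+10185+11·7·30=12495; k=2: 1925+22050+11·25·30=32225; k=3: 3780+10800+11·15·30=19530; k=4: 6993+0+11·24·30=14913 → min 12495.
Optimal parenthesization: (M1 (((M2 M3) M4) M5)) with cost 12495.

12495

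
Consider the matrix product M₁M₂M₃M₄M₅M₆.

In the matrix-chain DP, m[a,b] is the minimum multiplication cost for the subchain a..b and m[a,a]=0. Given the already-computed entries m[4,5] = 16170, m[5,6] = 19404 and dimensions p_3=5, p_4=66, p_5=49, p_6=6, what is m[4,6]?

m[4,6] = min over k∈[4,5] of m[4,k]+m[k+1,6]+p_{3}·p_k·p_{6}.
k=4: 0 + 19404 + 5·66·6 = 21384; k=5: 16170 + 0 + 5·49·6 = 17640.
Minimum: 17640 at k=5.

17640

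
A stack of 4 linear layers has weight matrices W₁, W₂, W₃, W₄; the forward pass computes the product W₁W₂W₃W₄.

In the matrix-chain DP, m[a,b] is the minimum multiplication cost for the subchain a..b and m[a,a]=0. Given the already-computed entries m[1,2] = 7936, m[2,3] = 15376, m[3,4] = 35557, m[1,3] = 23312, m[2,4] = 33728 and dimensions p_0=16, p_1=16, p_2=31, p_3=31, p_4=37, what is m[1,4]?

m[1,4] = min over k∈[1,3] of m[1,k]+m[k+1,4]+p_{0}·p_k·p_{4}.
k=1: 0 + 33728 + 16·16·37 = 43200; k=2: 7936 + 35557 + 16·31·37 = 61845; k=3: 23312 + 0 + 16·31·37 = 41664.
Minimum: 41664 at k=3.

41664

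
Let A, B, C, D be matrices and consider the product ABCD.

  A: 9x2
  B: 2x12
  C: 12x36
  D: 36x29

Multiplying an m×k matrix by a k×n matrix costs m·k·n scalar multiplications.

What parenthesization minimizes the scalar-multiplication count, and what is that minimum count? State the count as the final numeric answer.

3474

Adjacent pairs: AB = 9·2·12 = 216; BC = 2·12·36 = 864; CD = 12·36·29 = 12528.
Length 3: A..C: k=1: 0+864+9·2·36=1512; k=2: 216+0+9·12·36=4104 → min 1512 | B..D: k=2: 0+12528+2·12·29=13224; k=3: 864+0+2·36·29=2952 → min 2952.
Length 4: A..D: k=1: 0+2952+9·2·29=3474; k=2: 216+12528+9·12·29=15876; k=3: 1512+0+9·36·29=10908 → min 3474.
Optimal parenthesization: (A((BC)D)) with cost 3474.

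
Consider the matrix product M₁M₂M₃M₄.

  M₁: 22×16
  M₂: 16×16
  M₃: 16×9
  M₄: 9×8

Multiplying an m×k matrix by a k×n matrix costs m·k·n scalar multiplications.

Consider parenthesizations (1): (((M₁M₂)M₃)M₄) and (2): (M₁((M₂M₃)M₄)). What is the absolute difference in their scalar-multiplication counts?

4112

Order (1) = (((M₁M₂)M₃)M₄): (M₁M₂): 22×16 by 16×16 → 22×16, cost 22·16·16 = 5632; ((M₁M₂)M₃): 22×16 by 16×9 → 22×9, cost 22·16·9 = 3168; cumulative 8800; (((M₁M₂)M₃)M₄): 22×9 by 9×8 → 22×8, cost 22·9·8 = 1584; cumulative 10384. Total 10384.
Order (2) = (M₁((M₂M₃)M₄)): (M₂M₃): 16×16 by 16×9 → 16×9, cost 16·16·9 = 2304; ((M₂M₃)M₄): 16×9 by 9×8 → 16×8, cost 16·9·8 = 1152; cumulative 3456; (M₁((M₂M₃)M₄)): 22×16 by 16×8 → 22×8, cost 22·16·8 = 2816; cumulative 6272. Total 6272.
Difference: |10384 − 6272| = 4112.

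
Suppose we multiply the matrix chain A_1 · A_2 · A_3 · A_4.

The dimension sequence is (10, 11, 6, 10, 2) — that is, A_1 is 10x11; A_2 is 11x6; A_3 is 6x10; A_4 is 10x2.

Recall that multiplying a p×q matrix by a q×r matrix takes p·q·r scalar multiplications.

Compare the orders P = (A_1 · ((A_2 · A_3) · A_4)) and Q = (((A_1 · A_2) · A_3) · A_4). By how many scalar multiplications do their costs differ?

Order P = (A_1 · ((A_2 · A_3) · A_4)): (A_2 · A_3): 11×6 by 6×10 → 11×10, cost 11·6·10 = 660; ((A_2 · A_3) · A_4): 11×10 by 10×2 → 11×2, cost 11·10·2 = 220; cumulative 880; (A_1 · ((A_2 · A_3) · A_4)): 10×11 by 11×2 → 10×2, cost 10·11·2 = 220; cumulative 1100. Total 1100.
Order Q = (((A_1 · A_2) · A_3) · A_4): (A_1 · A_2): 10×11 by 11×6 → 10×6, cost 10·11·6 = 660; ((A_1 · A_2) · A_3): 10×6 by 6×10 → 10×10, cost 10·6·10 = 600; cumulative 1260; (((A_1 · A_2) · A_3) · A_4): 10×10 by 10×2 → 10×2, cost 10·10·2 = 200; cumulative 1460. Total 1460.
Difference: |1100 − 1460| = 360.

360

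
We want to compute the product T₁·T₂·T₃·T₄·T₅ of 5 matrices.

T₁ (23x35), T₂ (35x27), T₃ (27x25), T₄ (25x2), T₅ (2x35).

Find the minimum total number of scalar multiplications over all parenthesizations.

Adjacent pairs: T₁T₂ = 23·35·27 = 21735; T₂T₃ = 35·27·25 = 23625; T₃T₄ = 27·25·2 = 1350; T₄T₅ = 25·2·35 = 1750.
Length 3: T₁..T₃: k=1: 0+23625+23·35·25=43750; k=2: 21735+0+23·27·25=37260 → min 37260 | T₂..T₄: k=2: 0+1350+35·27·2=3240; k=3: 23625+0+35·25·2=25375 → min 3240 | T₃..T₅: k=3: 0+1750+27·25·35=25375; k=4: 1350+0+27·2·35=3240 → min 3240.
Length 4: T₁..T₄: k=1: 0+3240+23·35·2=4850; k=2: 21735+1350+23·27·2=24327; k=3: 37260+0+23·25·2=38410 → min 4850 | T₂..T₅: k=2: 0+3240+35·27·35=36315; k=3: 23625+1750+35·25·35=56000; k=4: 3240+0+35·2·35=5690 → min 5690.
Length 5: T₁..T₅: k=1: 0+5690+23·35·35=33865; k=2: 21735+3240+23·27·35=46710; k=3: 37260+1750+23·25·35=59135; k=4: 4850+0+23·2·35=6460 → min 6460.
Optimal order: ((T₁·(T₂·(T₃·T₄)))·T₅) with cost 6460.

6460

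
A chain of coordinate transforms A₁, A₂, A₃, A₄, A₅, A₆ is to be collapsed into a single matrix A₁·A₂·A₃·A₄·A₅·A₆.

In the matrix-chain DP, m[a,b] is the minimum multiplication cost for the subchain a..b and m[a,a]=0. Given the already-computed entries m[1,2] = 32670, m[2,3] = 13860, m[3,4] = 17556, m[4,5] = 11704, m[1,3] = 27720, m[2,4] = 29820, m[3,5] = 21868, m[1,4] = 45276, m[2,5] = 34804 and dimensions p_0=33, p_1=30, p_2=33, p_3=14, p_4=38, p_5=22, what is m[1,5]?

m[1,5] = min over k∈[1,4] of m[1,k]+m[k+1,5]+p_{0}·p_k·p_{5}.
k=1: 0 + 34804 + 33·30·22 = 56584; k=2: 32670 + 21868 + 33·33·22 = 78496; k=3: 27720 + 11704 + 33·14·22 = 49588; k=4: 45276 + 0 + 33·38·22 = 72864.
Minimum: 49588 at k=3.

49588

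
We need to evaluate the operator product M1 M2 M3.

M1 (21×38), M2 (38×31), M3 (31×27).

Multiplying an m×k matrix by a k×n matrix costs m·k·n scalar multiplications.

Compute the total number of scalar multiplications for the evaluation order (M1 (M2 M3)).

53352

(M2 M3): 38×31 by 31×27 → 38×27, cost 38·31·27 = 31806
(M1 (M2 M3)): 21×38 by 38×27 → 21×27, cost 21·38·27 = 21546; cumulative 53352
Total: 53352 scalar multiplications.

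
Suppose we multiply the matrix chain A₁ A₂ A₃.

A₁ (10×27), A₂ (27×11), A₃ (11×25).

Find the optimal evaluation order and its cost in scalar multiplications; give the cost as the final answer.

5720

(A₁ (A₂ A₃)): cost 14175.
((A₁ A₂) A₃): cost 5720.
Optimal: ((A₁ A₂) A₃) with cost 5720.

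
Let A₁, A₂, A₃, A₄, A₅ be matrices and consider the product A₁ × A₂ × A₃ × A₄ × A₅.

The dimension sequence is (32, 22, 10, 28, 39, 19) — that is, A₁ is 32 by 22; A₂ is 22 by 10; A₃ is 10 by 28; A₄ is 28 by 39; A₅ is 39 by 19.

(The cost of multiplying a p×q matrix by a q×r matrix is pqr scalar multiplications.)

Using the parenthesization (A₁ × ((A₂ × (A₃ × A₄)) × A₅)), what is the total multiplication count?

(A₃ × A₄): 10×28 by 28×39 → 10×39, cost 10·28·39 = 10920
(A₂ × (A₃ × A₄)): 22×10 by 10×39 → 22×39, cost 22·10·39 = 8580; cumulative 19500
((A₂ × (A₃ × A₄)) × A₅): 22×39 by 39×19 → 22×19, cost 22·39·19 = 16302; cumulative 35802
(A₁ × ((A₂ × (A₃ × A₄)) × A₅)): 32×22 by 22×19 → 32×19, cost 32·22·19 = 13376; cumulative 49178
Total: 49178 scalar multiplications.

49178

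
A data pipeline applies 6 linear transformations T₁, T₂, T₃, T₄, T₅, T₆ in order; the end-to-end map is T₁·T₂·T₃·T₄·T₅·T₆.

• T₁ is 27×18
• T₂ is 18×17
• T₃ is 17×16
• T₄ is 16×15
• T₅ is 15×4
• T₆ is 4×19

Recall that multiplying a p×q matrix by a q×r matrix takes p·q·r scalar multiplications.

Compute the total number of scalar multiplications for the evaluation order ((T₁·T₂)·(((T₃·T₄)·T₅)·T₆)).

23375

(T₁·T₂): 27×18 by 18×17 → 27×17, cost 27·18·17 = 8262
(T₃·T₄): 17×16 by 16×15 → 17×15, cost 17·16·15 = 4080
((T₃·T₄)·T₅): 17×15 by 15×4 → 17×4, cost 17·15·4 = 1020; cumulative 5100
(((T₃·T₄)·T₅)·T₆): 17×4 by 4×19 → 17×19, cost 17·4·19 = 1292; cumulative 6392
((T₁·T₂)·(((T₃·T₄)·T₅)·T₆)): 27×17 by 17×19 → 27×19, cost 27·17·19 = 8721; cumulative 23375
Total: 23375 scalar multiplications.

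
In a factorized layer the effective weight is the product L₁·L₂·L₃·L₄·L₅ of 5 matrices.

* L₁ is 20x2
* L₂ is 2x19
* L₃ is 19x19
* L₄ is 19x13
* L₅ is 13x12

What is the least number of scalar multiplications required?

2008

Adjacent pairs: L₁L₂ = 20·2·19 = 760; L₂L₃ = 2·19·19 = 722; L₃L₄ = 19·19·13 = 4693; L₄L₅ = 19·13·12 = 2964.
Length 3: L₁..L₃: k=1: 0+722+20·2·19=1482; k=2: 760+0+20·19·19=7980 → min 1482 | L₂..L₄: k=2: 0+4693+2·19·13=5187; k=3: 722+0+2·19·13=1216 → min 1216 | L₃..L₅: k=3: 0+2964+19·19·12=7296; k=4: 4693+0+19·13·12=7657 → min 7296.
Length 4: L₁..L₄: k=1: 0+1216+20·2·13=1736; k=2: 760+4693+20·19·13=10393; k=3: 1482+0+20·19·13=6422 → min 1736 | L₂..L₅: k=2: 0+7296+2·19·12=7752; k=3: 722+2964+2·19·12=4142; k=4: 1216+0+2·13·12=1528 → min 1528.
Length 5: L₁..L₅: k=1: 0+1528+20·2·12=2008; k=2: 760+7296+20·19·12=12616; k=3: 1482+2964+20·19·12=9006; k=4: 1736+0+20·13·12=4856 → min 2008.
Optimal order: (L₁·(((L₂·L₃)·L₄)·L₅)) with cost 2008.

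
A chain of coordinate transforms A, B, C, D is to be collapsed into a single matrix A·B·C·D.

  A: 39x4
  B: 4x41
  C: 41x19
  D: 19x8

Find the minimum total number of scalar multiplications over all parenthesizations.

Adjacent pairs: AB = 39·4·41 = 6396; BC = 4·41·19 = 3116; CD = 41·19·8 = 6232.
Length 3: A..C: k=1: 0+3116+39·4·19=6080; k=2: 6396+0+39·41·19=36777 → min 6080 | B..D: k=2: 0+6232+4·41·8=7544; k=3: 3116+0+4·19·8=3724 → min 3724.
Length 4: A..D: k=1: 0+3724+39·4·8=4972; k=2: 6396+6232+39·41·8=25420; k=3: 6080+0+39·19·8=12008 → min 4972.
Optimal order: (A·((B·C)·D)) with cost 4972.

4972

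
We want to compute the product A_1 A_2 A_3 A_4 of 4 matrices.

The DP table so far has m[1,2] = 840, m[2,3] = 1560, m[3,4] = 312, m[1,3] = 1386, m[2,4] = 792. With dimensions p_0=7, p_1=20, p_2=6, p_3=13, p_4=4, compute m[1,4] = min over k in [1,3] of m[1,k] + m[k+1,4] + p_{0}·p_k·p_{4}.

1320

m[1,4] = min over k∈[1,3] of m[1,k]+m[k+1,4]+p_{0}·p_k·p_{4}.
k=1: 0 + 792 + 7·20·4 = 1352; k=2: 840 + 312 + 7·6·4 = 1320; k=3: 1386 + 0 + 7·13·4 = 1750.
Minimum: 1320 at k=2.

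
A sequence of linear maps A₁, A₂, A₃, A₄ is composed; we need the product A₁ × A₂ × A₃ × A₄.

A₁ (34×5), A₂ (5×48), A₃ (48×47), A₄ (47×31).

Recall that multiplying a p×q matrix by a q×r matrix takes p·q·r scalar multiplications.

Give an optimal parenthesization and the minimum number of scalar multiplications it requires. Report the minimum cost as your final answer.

Adjacent pairs: A₁A₂ = 34·5·48 = 8160; A₂A₃ = 5·48·47 = 11280; A₃A₄ = 48·47·31 = 69936.
Length 3: A₁..A₃: k=1: 0+11280+34·5·47=19270; k=2: 8160+0+34·48·47=84864 → min 19270 | A₂..A₄: k=2: 0+69936+5·48·31=77376; k=3: 11280+0+5·47·31=18565 → min 18565.
Length 4: A₁..A₄: k=1: 0+18565+34·5·31=23835; k=2: 8160+69936+34·48·31=128688; k=3: 19270+0+34·47·31=68808 → min 23835.
Optimal parenthesization: (A₁ × ((A₂ × A₃) × A₄)) with cost 23835.

23835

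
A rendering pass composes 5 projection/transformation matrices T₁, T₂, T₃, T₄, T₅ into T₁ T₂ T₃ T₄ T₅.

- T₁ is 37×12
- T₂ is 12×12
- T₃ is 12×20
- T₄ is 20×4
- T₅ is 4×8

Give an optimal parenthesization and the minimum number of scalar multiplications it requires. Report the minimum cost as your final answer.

4496

Adjacent pairs: T₁T₂ = 37·12·12 = 5328; T₂T₃ = 12·12·20 = 2880; T₃T₄ = 12·20·4 = 960; T₄T₅ = 20·4·8 = 640.
Length 3: T₁..T₃: k=1: 0+2880+37·12·20=11760; k=2: 5328+0+37·12·20=14208 → min 11760 | T₂..T₄: k=2: 0+960+12·12·4=1536; k=3: 2880+0+12·20·4=3840 → min 1536 | T₃..T₅: k=3: 0+640+12·20·8=2560; k=4: 960+0+12·4·8=1344 → min 1344.
Length 4: T₁..T₄: k=1: 0+1536+37·12·4=3312; k=2: 5328+960+37·12·4=8064; k=3: 11760+0+37·20·4=14720 → min 3312 | T₂..T₅: k=2: 0+1344+12·12·8=2496; k=3: 2880+640+12·20·8=5440; k=4: 1536+0+12·4·8=1920 → min 1920.
Length 5: T₁..T₅: k=1: 0+1920+37·12·8=5472; k=2: 5328+1344+37·12·8=10224; k=3: 11760+640+37·20·8=18320; k=4: 3312+0+37·4·8=4496 → min 4496.
Optimal parenthesization: ((T₁ (T₂ (T₃ T₄))) T₅) with cost 4496.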